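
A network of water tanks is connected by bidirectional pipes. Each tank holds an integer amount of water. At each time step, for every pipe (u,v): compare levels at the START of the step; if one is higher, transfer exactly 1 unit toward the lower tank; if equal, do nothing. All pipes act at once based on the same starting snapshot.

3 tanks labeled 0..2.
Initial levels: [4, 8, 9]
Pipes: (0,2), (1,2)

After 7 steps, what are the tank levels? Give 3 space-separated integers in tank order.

Answer: 7 7 7

Derivation:
Step 1: flows [2->0,2->1] -> levels [5 9 7]
Step 2: flows [2->0,1->2] -> levels [6 8 7]
Step 3: flows [2->0,1->2] -> levels [7 7 7]
Step 4: flows [0=2,1=2] -> levels [7 7 7]
  -> stable; steps 5..7 unchanged -> [7 7 7]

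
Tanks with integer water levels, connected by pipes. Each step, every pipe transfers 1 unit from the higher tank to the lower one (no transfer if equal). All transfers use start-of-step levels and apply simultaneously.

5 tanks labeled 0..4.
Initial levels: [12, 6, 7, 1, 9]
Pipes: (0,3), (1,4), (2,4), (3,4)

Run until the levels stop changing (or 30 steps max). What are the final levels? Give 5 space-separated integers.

Answer: 8 6 6 7 8

Derivation:
Step 1: flows [0->3,4->1,4->2,4->3] -> levels [11 7 8 3 6]
Step 2: flows [0->3,1->4,2->4,4->3] -> levels [10 6 7 5 7]
Step 3: flows [0->3,4->1,2=4,4->3] -> levels [9 7 7 7 5]
Step 4: flows [0->3,1->4,2->4,3->4] -> levels [8 6 6 7 8]
Step 5: flows [0->3,4->1,4->2,4->3] -> levels [7 7 7 9 5]
Step 6: flows [3->0,1->4,2->4,3->4] -> levels [8 6 6 7 8]
  -> period-2 cycle: step 6 state = step 4 state; never stabilizes
  -> state at step 30: (30-4) mod 2 = 0, same as step 4 -> [8 6 6 7 8]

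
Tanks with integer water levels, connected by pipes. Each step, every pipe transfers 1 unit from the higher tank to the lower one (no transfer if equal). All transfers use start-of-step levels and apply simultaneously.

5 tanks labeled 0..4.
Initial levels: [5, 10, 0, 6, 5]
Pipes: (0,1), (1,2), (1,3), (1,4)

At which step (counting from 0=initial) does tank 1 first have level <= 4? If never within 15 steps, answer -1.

Step 1: flows [1->0,1->2,1->3,1->4] -> levels [6 6 1 7 6]
Step 2: flows [0=1,1->2,3->1,1=4] -> levels [6 6 2 6 6]
Step 3: flows [0=1,1->2,1=3,1=4] -> levels [6 5 3 6 6]
Step 4: flows [0->1,1->2,3->1,4->1] -> levels [5 7 4 5 5]
Step 5: flows [1->0,1->2,1->3,1->4] -> levels [6 3 5 6 6]
Tank 1 first reaches <=4 at step 5

Answer: 5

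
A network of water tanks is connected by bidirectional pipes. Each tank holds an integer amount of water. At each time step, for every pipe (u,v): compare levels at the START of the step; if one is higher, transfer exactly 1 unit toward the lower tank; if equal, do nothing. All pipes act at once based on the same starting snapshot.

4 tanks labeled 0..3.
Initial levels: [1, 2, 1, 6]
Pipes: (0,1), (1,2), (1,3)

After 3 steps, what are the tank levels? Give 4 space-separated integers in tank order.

Step 1: flows [1->0,1->2,3->1] -> levels [2 1 2 5]
Step 2: flows [0->1,2->1,3->1] -> levels [1 4 1 4]
Step 3: flows [1->0,1->2,1=3] -> levels [2 2 2 4]

Answer: 2 2 2 4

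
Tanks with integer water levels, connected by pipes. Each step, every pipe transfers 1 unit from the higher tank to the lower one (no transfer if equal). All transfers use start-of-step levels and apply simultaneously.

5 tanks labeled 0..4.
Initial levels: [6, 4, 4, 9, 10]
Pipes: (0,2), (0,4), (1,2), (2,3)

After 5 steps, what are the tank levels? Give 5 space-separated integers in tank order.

Answer: 6 6 8 6 7

Derivation:
Step 1: flows [0->2,4->0,1=2,3->2] -> levels [6 4 6 8 9]
Step 2: flows [0=2,4->0,2->1,3->2] -> levels [7 5 6 7 8]
Step 3: flows [0->2,4->0,2->1,3->2] -> levels [7 6 7 6 7]
Step 4: flows [0=2,0=4,2->1,2->3] -> levels [7 7 5 7 7]
Step 5: flows [0->2,0=4,1->2,3->2] -> levels [6 6 8 6 7]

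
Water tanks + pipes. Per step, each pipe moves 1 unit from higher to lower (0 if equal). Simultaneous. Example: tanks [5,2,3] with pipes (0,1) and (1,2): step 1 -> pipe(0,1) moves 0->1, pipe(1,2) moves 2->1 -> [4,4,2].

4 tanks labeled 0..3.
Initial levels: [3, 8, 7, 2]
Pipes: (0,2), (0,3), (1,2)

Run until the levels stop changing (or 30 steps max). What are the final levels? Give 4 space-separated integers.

Step 1: flows [2->0,0->3,1->2] -> levels [3 7 7 3]
Step 2: flows [2->0,0=3,1=2] -> levels [4 7 6 3]
Step 3: flows [2->0,0->3,1->2] -> levels [4 6 6 4]
Step 4: flows [2->0,0=3,1=2] -> levels [5 6 5 4]
Step 5: flows [0=2,0->3,1->2] -> levels [4 5 6 5]
Step 6: flows [2->0,3->0,2->1] -> levels [6 6 4 4]
Step 7: flows [0->2,0->3,1->2] -> levels [4 5 6 5]
  -> period-2 cycle: step 7 state = step 5 state; never stabilizes
  -> state at step 30: (30-5) mod 2 = 1, same as step 6 -> [6 6 4 4]

Answer: 6 6 4 4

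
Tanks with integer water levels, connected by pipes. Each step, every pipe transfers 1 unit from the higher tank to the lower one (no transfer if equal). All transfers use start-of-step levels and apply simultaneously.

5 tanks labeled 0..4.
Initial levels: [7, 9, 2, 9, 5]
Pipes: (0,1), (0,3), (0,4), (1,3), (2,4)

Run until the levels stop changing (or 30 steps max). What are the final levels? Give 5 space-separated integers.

Answer: 5 8 5 8 6

Derivation:
Step 1: flows [1->0,3->0,0->4,1=3,4->2] -> levels [8 8 3 8 5]
Step 2: flows [0=1,0=3,0->4,1=3,4->2] -> levels [7 8 4 8 5]
Step 3: flows [1->0,3->0,0->4,1=3,4->2] -> levels [8 7 5 7 5]
Step 4: flows [0->1,0->3,0->4,1=3,2=4] -> levels [5 8 5 8 6]
Step 5: flows [1->0,3->0,4->0,1=3,4->2] -> levels [8 7 6 7 4]
Step 6: flows [0->1,0->3,0->4,1=3,2->4] -> levels [5 8 5 8 6]
  -> period-2 cycle: step 6 state = step 4 state; never stabilizes
  -> state at step 30: (30-4) mod 2 = 0, same as step 4 -> [5 8 5 8 6]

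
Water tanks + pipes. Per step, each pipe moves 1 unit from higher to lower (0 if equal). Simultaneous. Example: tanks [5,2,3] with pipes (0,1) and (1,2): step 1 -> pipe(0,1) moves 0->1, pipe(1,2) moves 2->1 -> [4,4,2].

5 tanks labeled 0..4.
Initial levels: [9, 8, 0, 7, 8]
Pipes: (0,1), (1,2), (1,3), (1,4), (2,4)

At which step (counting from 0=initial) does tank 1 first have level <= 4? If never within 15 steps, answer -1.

Answer: 3

Derivation:
Step 1: flows [0->1,1->2,1->3,1=4,4->2] -> levels [8 7 2 8 7]
Step 2: flows [0->1,1->2,3->1,1=4,4->2] -> levels [7 8 4 7 6]
Step 3: flows [1->0,1->2,1->3,1->4,4->2] -> levels [8 4 6 8 6]
Tank 1 first reaches <=4 at step 3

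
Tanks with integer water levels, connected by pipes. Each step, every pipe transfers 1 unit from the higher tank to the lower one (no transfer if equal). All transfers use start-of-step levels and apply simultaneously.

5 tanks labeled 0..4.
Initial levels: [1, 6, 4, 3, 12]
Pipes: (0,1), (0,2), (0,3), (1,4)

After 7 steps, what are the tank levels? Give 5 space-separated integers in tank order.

Step 1: flows [1->0,2->0,3->0,4->1] -> levels [4 6 3 2 11]
Step 2: flows [1->0,0->2,0->3,4->1] -> levels [3 6 4 3 10]
Step 3: flows [1->0,2->0,0=3,4->1] -> levels [5 6 3 3 9]
Step 4: flows [1->0,0->2,0->3,4->1] -> levels [4 6 4 4 8]
Step 5: flows [1->0,0=2,0=3,4->1] -> levels [5 6 4 4 7]
Step 6: flows [1->0,0->2,0->3,4->1] -> levels [4 6 5 5 6]
Step 7: flows [1->0,2->0,3->0,1=4] -> levels [7 5 4 4 6]

Answer: 7 5 4 4 6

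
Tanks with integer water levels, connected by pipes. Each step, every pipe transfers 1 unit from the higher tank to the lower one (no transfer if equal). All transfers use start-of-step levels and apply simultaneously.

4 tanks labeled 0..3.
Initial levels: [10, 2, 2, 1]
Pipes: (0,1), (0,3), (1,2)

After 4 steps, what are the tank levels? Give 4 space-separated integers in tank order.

Step 1: flows [0->1,0->3,1=2] -> levels [8 3 2 2]
Step 2: flows [0->1,0->3,1->2] -> levels [6 3 3 3]
Step 3: flows [0->1,0->3,1=2] -> levels [4 4 3 4]
Step 4: flows [0=1,0=3,1->2] -> levels [4 3 4 4]

Answer: 4 3 4 4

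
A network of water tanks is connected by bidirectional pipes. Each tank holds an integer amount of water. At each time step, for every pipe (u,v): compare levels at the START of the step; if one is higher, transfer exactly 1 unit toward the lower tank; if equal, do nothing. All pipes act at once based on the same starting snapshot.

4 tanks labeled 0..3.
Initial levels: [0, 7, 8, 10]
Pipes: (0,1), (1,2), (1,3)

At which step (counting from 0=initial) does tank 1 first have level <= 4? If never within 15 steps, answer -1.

Answer: 7

Derivation:
Step 1: flows [1->0,2->1,3->1] -> levels [1 8 7 9]
Step 2: flows [1->0,1->2,3->1] -> levels [2 7 8 8]
Step 3: flows [1->0,2->1,3->1] -> levels [3 8 7 7]
Step 4: flows [1->0,1->2,1->3] -> levels [4 5 8 8]
Step 5: flows [1->0,2->1,3->1] -> levels [5 6 7 7]
Step 6: flows [1->0,2->1,3->1] -> levels [6 7 6 6]
Step 7: flows [1->0,1->2,1->3] -> levels [7 4 7 7]
Tank 1 first reaches <=4 at step 7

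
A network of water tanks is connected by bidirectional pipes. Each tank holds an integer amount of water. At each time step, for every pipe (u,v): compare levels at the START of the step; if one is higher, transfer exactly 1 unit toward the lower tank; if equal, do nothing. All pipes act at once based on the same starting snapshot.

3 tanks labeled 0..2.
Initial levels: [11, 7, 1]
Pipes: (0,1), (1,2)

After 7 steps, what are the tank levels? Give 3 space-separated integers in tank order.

Step 1: flows [0->1,1->2] -> levels [10 7 2]
Step 2: flows [0->1,1->2] -> levels [9 7 3]
Step 3: flows [0->1,1->2] -> levels [8 7 4]
Step 4: flows [0->1,1->2] -> levels [7 7 5]
Step 5: flows [0=1,1->2] -> levels [7 6 6]
Step 6: flows [0->1,1=2] -> levels [6 7 6]
Step 7: flows [1->0,1->2] -> levels [7 5 7]

Answer: 7 5 7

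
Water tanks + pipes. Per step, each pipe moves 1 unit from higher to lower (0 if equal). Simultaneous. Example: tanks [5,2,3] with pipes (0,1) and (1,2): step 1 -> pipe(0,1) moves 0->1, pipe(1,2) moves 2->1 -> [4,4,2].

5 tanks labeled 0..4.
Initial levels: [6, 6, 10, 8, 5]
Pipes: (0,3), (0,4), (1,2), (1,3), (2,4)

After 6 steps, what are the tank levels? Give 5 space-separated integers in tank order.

Answer: 7 7 7 7 7

Derivation:
Step 1: flows [3->0,0->4,2->1,3->1,2->4] -> levels [6 8 8 6 7]
Step 2: flows [0=3,4->0,1=2,1->3,2->4] -> levels [7 7 7 7 7]
Step 3: flows [0=3,0=4,1=2,1=3,2=4] -> levels [7 7 7 7 7]
  -> stable; steps 4..6 unchanged -> [7 7 7 7 7]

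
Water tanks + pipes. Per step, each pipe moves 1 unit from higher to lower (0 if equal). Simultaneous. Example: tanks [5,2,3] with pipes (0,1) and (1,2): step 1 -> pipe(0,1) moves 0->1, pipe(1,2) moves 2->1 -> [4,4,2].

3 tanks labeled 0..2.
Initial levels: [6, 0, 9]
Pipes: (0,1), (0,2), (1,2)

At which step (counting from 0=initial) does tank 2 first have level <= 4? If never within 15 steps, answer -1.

Answer: -1

Derivation:
Step 1: flows [0->1,2->0,2->1] -> levels [6 2 7]
Step 2: flows [0->1,2->0,2->1] -> levels [6 4 5]
Step 3: flows [0->1,0->2,2->1] -> levels [4 6 5]
Step 4: flows [1->0,2->0,1->2] -> levels [6 4 5]
  -> period-2 cycle (repeats step 2); tank 2 never drops to <=4
Tank 2 never reaches <=4 within 15 steps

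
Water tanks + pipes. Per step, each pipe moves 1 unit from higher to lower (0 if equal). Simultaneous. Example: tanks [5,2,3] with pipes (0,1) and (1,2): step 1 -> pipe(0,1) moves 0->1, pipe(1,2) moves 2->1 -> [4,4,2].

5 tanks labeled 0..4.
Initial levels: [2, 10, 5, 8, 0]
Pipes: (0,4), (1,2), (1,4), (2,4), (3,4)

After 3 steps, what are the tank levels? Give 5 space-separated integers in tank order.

Step 1: flows [0->4,1->2,1->4,2->4,3->4] -> levels [1 8 5 7 4]
Step 2: flows [4->0,1->2,1->4,2->4,3->4] -> levels [2 6 5 6 6]
Step 3: flows [4->0,1->2,1=4,4->2,3=4] -> levels [3 5 7 6 4]

Answer: 3 5 7 6 4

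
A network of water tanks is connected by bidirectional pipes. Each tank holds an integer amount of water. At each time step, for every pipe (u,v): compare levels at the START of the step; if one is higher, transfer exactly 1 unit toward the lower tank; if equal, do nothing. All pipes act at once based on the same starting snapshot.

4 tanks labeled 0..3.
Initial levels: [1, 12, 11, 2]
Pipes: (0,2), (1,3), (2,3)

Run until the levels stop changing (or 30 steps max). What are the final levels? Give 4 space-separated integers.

Answer: 7 6 5 8

Derivation:
Step 1: flows [2->0,1->3,2->3] -> levels [2 11 9 4]
Step 2: flows [2->0,1->3,2->3] -> levels [3 10 7 6]
Step 3: flows [2->0,1->3,2->3] -> levels [4 9 5 8]
Step 4: flows [2->0,1->3,3->2] -> levels [5 8 5 8]
Step 5: flows [0=2,1=3,3->2] -> levels [5 8 6 7]
Step 6: flows [2->0,1->3,3->2] -> levels [6 7 6 7]
Step 7: flows [0=2,1=3,3->2] -> levels [6 7 7 6]
Step 8: flows [2->0,1->3,2->3] -> levels [7 6 5 8]
Step 9: flows [0->2,3->1,3->2] -> levels [6 7 7 6]
  -> period-2 cycle: step 9 state = step 7 state; never stabilizes
  -> state at step 30: (30-7) mod 2 = 1, same as step 8 -> [7 6 5 8]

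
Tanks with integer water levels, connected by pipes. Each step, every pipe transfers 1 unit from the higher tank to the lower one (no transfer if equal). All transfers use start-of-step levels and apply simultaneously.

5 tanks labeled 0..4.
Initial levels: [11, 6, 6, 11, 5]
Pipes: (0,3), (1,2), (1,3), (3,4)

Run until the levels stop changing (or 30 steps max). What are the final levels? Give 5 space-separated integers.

Answer: 8 6 8 10 7

Derivation:
Step 1: flows [0=3,1=2,3->1,3->4] -> levels [11 7 6 9 6]
Step 2: flows [0->3,1->2,3->1,3->4] -> levels [10 7 7 8 7]
Step 3: flows [0->3,1=2,3->1,3->4] -> levels [9 8 7 7 8]
Step 4: flows [0->3,1->2,1->3,4->3] -> levels [8 6 8 10 7]
Step 5: flows [3->0,2->1,3->1,3->4] -> levels [9 8 7 7 8]
  -> period-2 cycle: step 5 state = step 3 state; never stabilizes
  -> state at step 30: (30-3) mod 2 = 1, same as step 4 -> [8 6 8 10 7]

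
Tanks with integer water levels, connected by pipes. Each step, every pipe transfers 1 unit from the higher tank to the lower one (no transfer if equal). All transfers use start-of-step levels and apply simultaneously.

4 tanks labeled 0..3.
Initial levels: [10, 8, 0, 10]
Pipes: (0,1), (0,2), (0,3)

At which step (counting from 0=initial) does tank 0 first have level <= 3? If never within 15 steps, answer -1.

Step 1: flows [0->1,0->2,0=3] -> levels [8 9 1 10]
Step 2: flows [1->0,0->2,3->0] -> levels [9 8 2 9]
Step 3: flows [0->1,0->2,0=3] -> levels [7 9 3 9]
Step 4: flows [1->0,0->2,3->0] -> levels [8 8 4 8]
Step 5: flows [0=1,0->2,0=3] -> levels [7 8 5 8]
Step 6: flows [1->0,0->2,3->0] -> levels [8 7 6 7]
Step 7: flows [0->1,0->2,0->3] -> levels [5 8 7 8]
Step 8: flows [1->0,2->0,3->0] -> levels [8 7 6 7]
  -> period-2 cycle (repeats step 6); tank 0 never drops to <=3
Tank 0 never reaches <=3 within 15 steps

Answer: -1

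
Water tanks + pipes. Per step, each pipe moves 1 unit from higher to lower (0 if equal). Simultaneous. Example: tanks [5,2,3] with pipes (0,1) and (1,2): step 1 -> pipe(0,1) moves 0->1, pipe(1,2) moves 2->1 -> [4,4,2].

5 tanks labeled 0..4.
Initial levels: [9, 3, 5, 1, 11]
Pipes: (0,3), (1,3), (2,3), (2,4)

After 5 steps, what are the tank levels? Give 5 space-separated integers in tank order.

Step 1: flows [0->3,1->3,2->3,4->2] -> levels [8 2 5 4 10]
Step 2: flows [0->3,3->1,2->3,4->2] -> levels [7 3 5 5 9]
Step 3: flows [0->3,3->1,2=3,4->2] -> levels [6 4 6 5 8]
Step 4: flows [0->3,3->1,2->3,4->2] -> levels [5 5 6 6 7]
Step 5: flows [3->0,3->1,2=3,4->2] -> levels [6 6 7 4 6]

Answer: 6 6 7 4 6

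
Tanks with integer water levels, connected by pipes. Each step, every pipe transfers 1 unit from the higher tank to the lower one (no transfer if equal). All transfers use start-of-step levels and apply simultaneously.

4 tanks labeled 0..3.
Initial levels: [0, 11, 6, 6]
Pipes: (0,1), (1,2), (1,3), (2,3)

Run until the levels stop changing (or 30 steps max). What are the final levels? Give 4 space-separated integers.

Answer: 4 7 6 6

Derivation:
Step 1: flows [1->0,1->2,1->3,2=3] -> levels [1 8 7 7]
Step 2: flows [1->0,1->2,1->3,2=3] -> levels [2 5 8 8]
Step 3: flows [1->0,2->1,3->1,2=3] -> levels [3 6 7 7]
Step 4: flows [1->0,2->1,3->1,2=3] -> levels [4 7 6 6]
Step 5: flows [1->0,1->2,1->3,2=3] -> levels [5 4 7 7]
Step 6: flows [0->1,2->1,3->1,2=3] -> levels [4 7 6 6]
  -> period-2 cycle: step 6 state = step 4 state; never stabilizes
  -> state at step 30: (30-4) mod 2 = 0, same as step 4 -> [4 7 6 6]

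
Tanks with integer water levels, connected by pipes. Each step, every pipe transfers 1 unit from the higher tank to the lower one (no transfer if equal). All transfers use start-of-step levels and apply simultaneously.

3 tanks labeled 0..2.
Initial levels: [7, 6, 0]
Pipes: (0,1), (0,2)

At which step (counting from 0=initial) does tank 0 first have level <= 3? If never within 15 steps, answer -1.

Step 1: flows [0->1,0->2] -> levels [5 7 1]
Step 2: flows [1->0,0->2] -> levels [5 6 2]
Step 3: flows [1->0,0->2] -> levels [5 5 3]
Step 4: flows [0=1,0->2] -> levels [4 5 4]
Step 5: flows [1->0,0=2] -> levels [5 4 4]
Step 6: flows [0->1,0->2] -> levels [3 5 5]
Tank 0 first reaches <=3 at step 6

Answer: 6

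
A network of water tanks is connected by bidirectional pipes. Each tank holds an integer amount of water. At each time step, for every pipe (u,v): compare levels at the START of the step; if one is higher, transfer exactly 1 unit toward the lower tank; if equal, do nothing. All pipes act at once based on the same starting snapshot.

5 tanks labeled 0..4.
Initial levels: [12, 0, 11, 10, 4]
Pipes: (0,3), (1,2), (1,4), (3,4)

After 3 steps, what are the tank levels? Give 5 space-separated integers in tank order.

Step 1: flows [0->3,2->1,4->1,3->4] -> levels [11 2 10 10 4]
Step 2: flows [0->3,2->1,4->1,3->4] -> levels [10 4 9 10 4]
Step 3: flows [0=3,2->1,1=4,3->4] -> levels [10 5 8 9 5]

Answer: 10 5 8 9 5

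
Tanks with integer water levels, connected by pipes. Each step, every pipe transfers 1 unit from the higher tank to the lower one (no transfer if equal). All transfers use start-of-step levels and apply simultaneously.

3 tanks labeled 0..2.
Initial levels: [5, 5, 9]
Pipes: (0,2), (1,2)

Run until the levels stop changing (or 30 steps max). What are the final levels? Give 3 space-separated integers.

Answer: 7 7 5

Derivation:
Step 1: flows [2->0,2->1] -> levels [6 6 7]
Step 2: flows [2->0,2->1] -> levels [7 7 5]
Step 3: flows [0->2,1->2] -> levels [6 6 7]
  -> period-2 cycle: step 3 state = step 1 state; never stabilizes
  -> state at step 30: (30-1) mod 2 = 1, same as step 2 -> [7 7 5]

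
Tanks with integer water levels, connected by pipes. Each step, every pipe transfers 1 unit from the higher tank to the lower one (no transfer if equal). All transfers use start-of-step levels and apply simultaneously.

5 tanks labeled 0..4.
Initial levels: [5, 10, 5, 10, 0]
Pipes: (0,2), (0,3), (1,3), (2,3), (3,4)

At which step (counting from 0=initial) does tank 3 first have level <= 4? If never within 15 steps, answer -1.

Step 1: flows [0=2,3->0,1=3,3->2,3->4] -> levels [6 10 6 7 1]
Step 2: flows [0=2,3->0,1->3,3->2,3->4] -> levels [7 9 7 5 2]
Step 3: flows [0=2,0->3,1->3,2->3,3->4] -> levels [6 8 6 7 3]
Step 4: flows [0=2,3->0,1->3,3->2,3->4] -> levels [7 7 7 5 4]
Step 5: flows [0=2,0->3,1->3,2->3,3->4] -> levels [6 6 6 7 5]
Step 6: flows [0=2,3->0,3->1,3->2,3->4] -> levels [7 7 7 3 6]
Tank 3 first reaches <=4 at step 6

Answer: 6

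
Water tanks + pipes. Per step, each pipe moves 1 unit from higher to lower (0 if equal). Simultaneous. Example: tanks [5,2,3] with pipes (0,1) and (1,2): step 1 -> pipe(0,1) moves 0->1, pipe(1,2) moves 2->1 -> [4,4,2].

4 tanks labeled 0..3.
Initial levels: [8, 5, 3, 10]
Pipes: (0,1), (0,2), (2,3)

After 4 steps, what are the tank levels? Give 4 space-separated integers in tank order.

Answer: 6 6 7 7

Derivation:
Step 1: flows [0->1,0->2,3->2] -> levels [6 6 5 9]
Step 2: flows [0=1,0->2,3->2] -> levels [5 6 7 8]
Step 3: flows [1->0,2->0,3->2] -> levels [7 5 7 7]
Step 4: flows [0->1,0=2,2=3] -> levels [6 6 7 7]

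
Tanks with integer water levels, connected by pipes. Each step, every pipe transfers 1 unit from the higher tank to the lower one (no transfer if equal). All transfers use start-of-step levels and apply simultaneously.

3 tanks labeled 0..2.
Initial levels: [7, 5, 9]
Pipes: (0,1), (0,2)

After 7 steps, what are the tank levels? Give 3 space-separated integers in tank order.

Answer: 7 7 7

Derivation:
Step 1: flows [0->1,2->0] -> levels [7 6 8]
Step 2: flows [0->1,2->0] -> levels [7 7 7]
Step 3: flows [0=1,0=2] -> levels [7 7 7]
  -> stable; steps 4..7 unchanged -> [7 7 7]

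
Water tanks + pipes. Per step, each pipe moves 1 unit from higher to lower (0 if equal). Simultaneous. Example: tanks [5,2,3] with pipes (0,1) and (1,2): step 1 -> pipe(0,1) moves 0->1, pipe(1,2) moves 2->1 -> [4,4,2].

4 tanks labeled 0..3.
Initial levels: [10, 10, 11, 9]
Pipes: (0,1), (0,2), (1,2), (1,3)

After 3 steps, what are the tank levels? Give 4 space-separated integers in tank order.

Answer: 11 10 9 10

Derivation:
Step 1: flows [0=1,2->0,2->1,1->3] -> levels [11 10 9 10]
Step 2: flows [0->1,0->2,1->2,1=3] -> levels [9 10 11 10]
Step 3: flows [1->0,2->0,2->1,1=3] -> levels [11 10 9 10]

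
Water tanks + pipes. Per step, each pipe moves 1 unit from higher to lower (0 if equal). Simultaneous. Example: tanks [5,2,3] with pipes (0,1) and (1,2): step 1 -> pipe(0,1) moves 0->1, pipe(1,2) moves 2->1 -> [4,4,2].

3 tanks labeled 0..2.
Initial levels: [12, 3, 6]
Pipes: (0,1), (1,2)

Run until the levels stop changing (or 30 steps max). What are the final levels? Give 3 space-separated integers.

Answer: 7 7 7

Derivation:
Step 1: flows [0->1,2->1] -> levels [11 5 5]
Step 2: flows [0->1,1=2] -> levels [10 6 5]
Step 3: flows [0->1,1->2] -> levels [9 6 6]
Step 4: flows [0->1,1=2] -> levels [8 7 6]
Step 5: flows [0->1,1->2] -> levels [7 7 7]
Step 6: flows [0=1,1=2] -> levels [7 7 7]
  -> stable (no change)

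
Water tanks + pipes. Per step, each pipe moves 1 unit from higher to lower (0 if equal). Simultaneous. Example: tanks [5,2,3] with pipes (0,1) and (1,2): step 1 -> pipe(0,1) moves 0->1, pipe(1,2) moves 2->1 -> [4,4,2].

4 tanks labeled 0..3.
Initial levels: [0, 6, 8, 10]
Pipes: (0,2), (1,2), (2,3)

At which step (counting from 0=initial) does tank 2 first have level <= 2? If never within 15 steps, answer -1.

Step 1: flows [2->0,2->1,3->2] -> levels [1 7 7 9]
Step 2: flows [2->0,1=2,3->2] -> levels [2 7 7 8]
Step 3: flows [2->0,1=2,3->2] -> levels [3 7 7 7]
Step 4: flows [2->0,1=2,2=3] -> levels [4 7 6 7]
Step 5: flows [2->0,1->2,3->2] -> levels [5 6 7 6]
Step 6: flows [2->0,2->1,2->3] -> levels [6 7 4 7]
Step 7: flows [0->2,1->2,3->2] -> levels [5 6 7 6]
  -> period-2 cycle (repeats step 5); tank 2 never drops to <=2
Tank 2 never reaches <=2 within 15 steps

Answer: -1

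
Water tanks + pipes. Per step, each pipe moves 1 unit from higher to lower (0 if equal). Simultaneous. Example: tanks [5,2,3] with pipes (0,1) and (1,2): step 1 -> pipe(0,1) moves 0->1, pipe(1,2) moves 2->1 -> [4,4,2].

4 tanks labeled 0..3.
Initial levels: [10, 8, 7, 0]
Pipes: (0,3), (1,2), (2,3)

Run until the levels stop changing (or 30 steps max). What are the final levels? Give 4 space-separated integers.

Step 1: flows [0->3,1->2,2->3] -> levels [9 7 7 2]
Step 2: flows [0->3,1=2,2->3] -> levels [8 7 6 4]
Step 3: flows [0->3,1->2,2->3] -> levels [7 6 6 6]
Step 4: flows [0->3,1=2,2=3] -> levels [6 6 6 7]
Step 5: flows [3->0,1=2,3->2] -> levels [7 6 7 5]
Step 6: flows [0->3,2->1,2->3] -> levels [6 7 5 7]
Step 7: flows [3->0,1->2,3->2] -> levels [7 6 7 5]
  -> period-2 cycle: step 7 state = step 5 state; never stabilizes
  -> state at step 30: (30-5) mod 2 = 1, same as step 6 -> [6 7 5 7]

Answer: 6 7 5 7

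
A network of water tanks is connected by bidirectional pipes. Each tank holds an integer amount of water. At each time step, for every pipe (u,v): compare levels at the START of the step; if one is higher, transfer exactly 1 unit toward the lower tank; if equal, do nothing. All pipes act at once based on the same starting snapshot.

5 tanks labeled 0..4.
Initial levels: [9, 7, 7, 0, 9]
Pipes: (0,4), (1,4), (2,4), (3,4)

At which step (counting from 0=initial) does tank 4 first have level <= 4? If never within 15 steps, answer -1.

Step 1: flows [0=4,4->1,4->2,4->3] -> levels [9 8 8 1 6]
Step 2: flows [0->4,1->4,2->4,4->3] -> levels [8 7 7 2 8]
Step 3: flows [0=4,4->1,4->2,4->3] -> levels [8 8 8 3 5]
Step 4: flows [0->4,1->4,2->4,4->3] -> levels [7 7 7 4 7]
Step 5: flows [0=4,1=4,2=4,4->3] -> levels [7 7 7 5 6]
Step 6: flows [0->4,1->4,2->4,4->3] -> levels [6 6 6 6 8]
Step 7: flows [4->0,4->1,4->2,4->3] -> levels [7 7 7 7 4]
Tank 4 first reaches <=4 at step 7

Answer: 7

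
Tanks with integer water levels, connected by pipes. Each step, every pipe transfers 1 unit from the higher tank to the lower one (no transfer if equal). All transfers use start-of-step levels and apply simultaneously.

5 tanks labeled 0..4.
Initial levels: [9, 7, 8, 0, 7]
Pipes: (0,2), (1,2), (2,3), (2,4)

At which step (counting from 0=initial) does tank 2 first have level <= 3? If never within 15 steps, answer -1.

Step 1: flows [0->2,2->1,2->3,2->4] -> levels [8 8 6 1 8]
Step 2: flows [0->2,1->2,2->3,4->2] -> levels [7 7 8 2 7]
Step 3: flows [2->0,2->1,2->3,2->4] -> levels [8 8 4 3 8]
Step 4: flows [0->2,1->2,2->3,4->2] -> levels [7 7 6 4 7]
Step 5: flows [0->2,1->2,2->3,4->2] -> levels [6 6 8 5 6]
Step 6: flows [2->0,2->1,2->3,2->4] -> levels [7 7 4 6 7]
Step 7: flows [0->2,1->2,3->2,4->2] -> levels [6 6 8 5 6]
  -> period-2 cycle (repeats step 5); tank 2 never drops to <=3
Tank 2 never reaches <=3 within 15 steps

Answer: -1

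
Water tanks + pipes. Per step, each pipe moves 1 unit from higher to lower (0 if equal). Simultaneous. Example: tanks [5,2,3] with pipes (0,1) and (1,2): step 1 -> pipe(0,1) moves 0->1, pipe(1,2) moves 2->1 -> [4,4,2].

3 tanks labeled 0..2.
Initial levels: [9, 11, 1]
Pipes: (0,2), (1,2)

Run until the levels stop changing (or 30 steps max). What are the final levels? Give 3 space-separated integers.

Answer: 7 7 7

Derivation:
Step 1: flows [0->2,1->2] -> levels [8 10 3]
Step 2: flows [0->2,1->2] -> levels [7 9 5]
Step 3: flows [0->2,1->2] -> levels [6 8 7]
Step 4: flows [2->0,1->2] -> levels [7 7 7]
Step 5: flows [0=2,1=2] -> levels [7 7 7]
  -> stable (no change)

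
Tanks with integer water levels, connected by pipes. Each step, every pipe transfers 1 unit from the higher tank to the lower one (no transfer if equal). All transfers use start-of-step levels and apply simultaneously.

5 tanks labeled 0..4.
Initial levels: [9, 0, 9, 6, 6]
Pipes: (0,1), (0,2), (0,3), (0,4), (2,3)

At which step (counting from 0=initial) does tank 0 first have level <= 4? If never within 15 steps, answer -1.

Answer: 3

Derivation:
Step 1: flows [0->1,0=2,0->3,0->4,2->3] -> levels [6 1 8 8 7]
Step 2: flows [0->1,2->0,3->0,4->0,2=3] -> levels [8 2 7 7 6]
Step 3: flows [0->1,0->2,0->3,0->4,2=3] -> levels [4 3 8 8 7]
Tank 0 first reaches <=4 at step 3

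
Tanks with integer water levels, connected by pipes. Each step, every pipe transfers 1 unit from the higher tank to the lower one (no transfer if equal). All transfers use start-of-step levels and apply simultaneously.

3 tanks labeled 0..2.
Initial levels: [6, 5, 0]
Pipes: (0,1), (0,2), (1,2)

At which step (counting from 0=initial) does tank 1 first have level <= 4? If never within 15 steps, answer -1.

Answer: 2

Derivation:
Step 1: flows [0->1,0->2,1->2] -> levels [4 5 2]
Step 2: flows [1->0,0->2,1->2] -> levels [4 3 4]
Tank 1 first reaches <=4 at step 2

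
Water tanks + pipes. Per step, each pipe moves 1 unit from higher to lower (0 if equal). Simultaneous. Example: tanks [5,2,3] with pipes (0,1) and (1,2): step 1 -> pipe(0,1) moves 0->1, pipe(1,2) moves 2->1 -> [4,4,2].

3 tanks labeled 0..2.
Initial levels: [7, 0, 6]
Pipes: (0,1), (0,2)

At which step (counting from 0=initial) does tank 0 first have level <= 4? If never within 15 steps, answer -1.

Answer: 4

Derivation:
Step 1: flows [0->1,0->2] -> levels [5 1 7]
Step 2: flows [0->1,2->0] -> levels [5 2 6]
Step 3: flows [0->1,2->0] -> levels [5 3 5]
Step 4: flows [0->1,0=2] -> levels [4 4 5]
Tank 0 first reaches <=4 at step 4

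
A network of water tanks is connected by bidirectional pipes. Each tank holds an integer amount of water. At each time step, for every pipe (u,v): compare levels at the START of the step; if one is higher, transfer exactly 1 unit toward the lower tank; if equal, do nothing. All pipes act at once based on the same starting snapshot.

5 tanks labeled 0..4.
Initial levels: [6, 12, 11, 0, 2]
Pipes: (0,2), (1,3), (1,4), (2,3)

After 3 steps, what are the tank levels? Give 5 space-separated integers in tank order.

Answer: 7 6 7 6 5

Derivation:
Step 1: flows [2->0,1->3,1->4,2->3] -> levels [7 10 9 2 3]
Step 2: flows [2->0,1->3,1->4,2->3] -> levels [8 8 7 4 4]
Step 3: flows [0->2,1->3,1->4,2->3] -> levels [7 6 7 6 5]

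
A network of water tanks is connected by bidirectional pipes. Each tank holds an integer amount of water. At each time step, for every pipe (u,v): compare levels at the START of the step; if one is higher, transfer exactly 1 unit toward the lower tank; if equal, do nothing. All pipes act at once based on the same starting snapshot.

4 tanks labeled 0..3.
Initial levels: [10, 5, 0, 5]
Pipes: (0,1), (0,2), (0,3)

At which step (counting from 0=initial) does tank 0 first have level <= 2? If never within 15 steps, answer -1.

Step 1: flows [0->1,0->2,0->3] -> levels [7 6 1 6]
Step 2: flows [0->1,0->2,0->3] -> levels [4 7 2 7]
Step 3: flows [1->0,0->2,3->0] -> levels [5 6 3 6]
Step 4: flows [1->0,0->2,3->0] -> levels [6 5 4 5]
Step 5: flows [0->1,0->2,0->3] -> levels [3 6 5 6]
Step 6: flows [1->0,2->0,3->0] -> levels [6 5 4 5]
  -> period-2 cycle (repeats step 4); tank 0 never drops to <=2
Tank 0 never reaches <=2 within 15 steps

Answer: -1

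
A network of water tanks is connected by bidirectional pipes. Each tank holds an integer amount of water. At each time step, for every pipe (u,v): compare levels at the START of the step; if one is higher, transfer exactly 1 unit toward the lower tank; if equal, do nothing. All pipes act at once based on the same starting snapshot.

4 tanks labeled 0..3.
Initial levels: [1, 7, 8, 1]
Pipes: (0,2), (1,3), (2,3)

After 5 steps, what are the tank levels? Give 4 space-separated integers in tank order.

Answer: 4 5 5 3

Derivation:
Step 1: flows [2->0,1->3,2->3] -> levels [2 6 6 3]
Step 2: flows [2->0,1->3,2->3] -> levels [3 5 4 5]
Step 3: flows [2->0,1=3,3->2] -> levels [4 5 4 4]
Step 4: flows [0=2,1->3,2=3] -> levels [4 4 4 5]
Step 5: flows [0=2,3->1,3->2] -> levels [4 5 5 3]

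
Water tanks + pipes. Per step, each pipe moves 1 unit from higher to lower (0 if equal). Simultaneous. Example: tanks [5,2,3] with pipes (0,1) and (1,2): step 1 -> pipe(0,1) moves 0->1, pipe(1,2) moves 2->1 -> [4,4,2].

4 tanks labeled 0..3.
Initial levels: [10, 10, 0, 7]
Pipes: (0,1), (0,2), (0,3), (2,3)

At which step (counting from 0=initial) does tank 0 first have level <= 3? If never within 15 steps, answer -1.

Step 1: flows [0=1,0->2,0->3,3->2] -> levels [8 10 2 7]
Step 2: flows [1->0,0->2,0->3,3->2] -> levels [7 9 4 7]
Step 3: flows [1->0,0->2,0=3,3->2] -> levels [7 8 6 6]
Step 4: flows [1->0,0->2,0->3,2=3] -> levels [6 7 7 7]
Step 5: flows [1->0,2->0,3->0,2=3] -> levels [9 6 6 6]
Step 6: flows [0->1,0->2,0->3,2=3] -> levels [6 7 7 7]
  -> period-2 cycle (repeats step 4); tank 0 never drops to <=3
Tank 0 never reaches <=3 within 15 steps

Answer: -1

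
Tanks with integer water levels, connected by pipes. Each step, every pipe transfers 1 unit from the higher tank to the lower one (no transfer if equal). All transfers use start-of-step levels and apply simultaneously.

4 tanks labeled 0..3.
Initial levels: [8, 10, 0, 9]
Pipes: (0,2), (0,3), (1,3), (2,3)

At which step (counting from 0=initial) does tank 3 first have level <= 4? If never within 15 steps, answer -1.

Step 1: flows [0->2,3->0,1->3,3->2] -> levels [8 9 2 8]
Step 2: flows [0->2,0=3,1->3,3->2] -> levels [7 8 4 8]
Step 3: flows [0->2,3->0,1=3,3->2] -> levels [7 8 6 6]
Step 4: flows [0->2,0->3,1->3,2=3] -> levels [5 7 7 8]
Step 5: flows [2->0,3->0,3->1,3->2] -> levels [7 8 7 5]
Step 6: flows [0=2,0->3,1->3,2->3] -> levels [6 7 6 8]
Step 7: flows [0=2,3->0,3->1,3->2] -> levels [7 8 7 5]
  -> period-2 cycle (repeats step 5); tank 3 never drops to <=4
Tank 3 never reaches <=4 within 15 steps

Answer: -1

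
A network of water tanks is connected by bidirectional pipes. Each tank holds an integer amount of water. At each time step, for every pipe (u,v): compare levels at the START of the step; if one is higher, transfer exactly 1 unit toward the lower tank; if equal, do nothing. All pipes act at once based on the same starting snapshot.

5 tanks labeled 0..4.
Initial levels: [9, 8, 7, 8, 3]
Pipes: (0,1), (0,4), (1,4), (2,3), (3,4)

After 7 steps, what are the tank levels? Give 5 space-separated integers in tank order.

Answer: 7 8 7 8 5

Derivation:
Step 1: flows [0->1,0->4,1->4,3->2,3->4] -> levels [7 8 8 6 6]
Step 2: flows [1->0,0->4,1->4,2->3,3=4] -> levels [7 6 7 7 8]
Step 3: flows [0->1,4->0,4->1,2=3,4->3] -> levels [7 8 7 8 5]
Step 4: flows [1->0,0->4,1->4,3->2,3->4] -> levels [7 6 8 6 8]
Step 5: flows [0->1,4->0,4->1,2->3,4->3] -> levels [7 8 7 8 5]
  -> period-2 cycle: step 5 state = step 3 state
  -> state at step 7: (7-3) mod 2 = 0, same as step 3 -> [7 8 7 8 5]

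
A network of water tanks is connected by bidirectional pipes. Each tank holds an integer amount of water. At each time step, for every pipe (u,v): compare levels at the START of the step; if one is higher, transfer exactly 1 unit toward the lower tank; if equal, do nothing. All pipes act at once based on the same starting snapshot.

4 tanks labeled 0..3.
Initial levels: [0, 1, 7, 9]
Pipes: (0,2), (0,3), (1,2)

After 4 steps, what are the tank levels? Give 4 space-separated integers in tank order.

Answer: 5 4 3 5

Derivation:
Step 1: flows [2->0,3->0,2->1] -> levels [2 2 5 8]
Step 2: flows [2->0,3->0,2->1] -> levels [4 3 3 7]
Step 3: flows [0->2,3->0,1=2] -> levels [4 3 4 6]
Step 4: flows [0=2,3->0,2->1] -> levels [5 4 3 5]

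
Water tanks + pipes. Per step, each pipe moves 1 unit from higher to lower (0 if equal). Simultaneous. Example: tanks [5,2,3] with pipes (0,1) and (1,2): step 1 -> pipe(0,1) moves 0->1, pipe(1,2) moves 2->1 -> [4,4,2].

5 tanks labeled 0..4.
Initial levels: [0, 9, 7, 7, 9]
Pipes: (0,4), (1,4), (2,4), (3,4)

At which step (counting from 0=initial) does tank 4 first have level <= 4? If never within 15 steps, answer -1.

Step 1: flows [4->0,1=4,4->2,4->3] -> levels [1 9 8 8 6]
Step 2: flows [4->0,1->4,2->4,3->4] -> levels [2 8 7 7 8]
Step 3: flows [4->0,1=4,4->2,4->3] -> levels [3 8 8 8 5]
Step 4: flows [4->0,1->4,2->4,3->4] -> levels [4 7 7 7 7]
Step 5: flows [4->0,1=4,2=4,3=4] -> levels [5 7 7 7 6]
Step 6: flows [4->0,1->4,2->4,3->4] -> levels [6 6 6 6 8]
Step 7: flows [4->0,4->1,4->2,4->3] -> levels [7 7 7 7 4]
Tank 4 first reaches <=4 at step 7

Answer: 7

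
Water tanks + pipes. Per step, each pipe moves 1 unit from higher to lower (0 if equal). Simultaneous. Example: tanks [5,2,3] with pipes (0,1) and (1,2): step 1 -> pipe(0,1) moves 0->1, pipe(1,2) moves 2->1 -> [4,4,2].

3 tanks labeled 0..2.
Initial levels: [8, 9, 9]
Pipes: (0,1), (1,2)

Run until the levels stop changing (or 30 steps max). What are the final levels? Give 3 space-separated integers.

Answer: 8 10 8

Derivation:
Step 1: flows [1->0,1=2] -> levels [9 8 9]
Step 2: flows [0->1,2->1] -> levels [8 10 8]
Step 3: flows [1->0,1->2] -> levels [9 8 9]
  -> period-2 cycle: step 3 state = step 1 state; never stabilizes
  -> state at step 30: (30-1) mod 2 = 1, same as step 2 -> [8 10 8]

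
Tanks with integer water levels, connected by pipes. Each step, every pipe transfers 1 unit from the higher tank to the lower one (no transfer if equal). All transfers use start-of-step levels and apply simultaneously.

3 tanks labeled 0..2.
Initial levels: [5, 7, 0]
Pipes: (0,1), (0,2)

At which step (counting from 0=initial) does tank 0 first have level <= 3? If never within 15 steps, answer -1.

Step 1: flows [1->0,0->2] -> levels [5 6 1]
Step 2: flows [1->0,0->2] -> levels [5 5 2]
Step 3: flows [0=1,0->2] -> levels [4 5 3]
Step 4: flows [1->0,0->2] -> levels [4 4 4]
Step 5: flows [0=1,0=2] -> levels [4 4 4]
  -> stable; tank 0 stays at 4 > 3
Tank 0 never reaches <=3 within 15 steps

Answer: -1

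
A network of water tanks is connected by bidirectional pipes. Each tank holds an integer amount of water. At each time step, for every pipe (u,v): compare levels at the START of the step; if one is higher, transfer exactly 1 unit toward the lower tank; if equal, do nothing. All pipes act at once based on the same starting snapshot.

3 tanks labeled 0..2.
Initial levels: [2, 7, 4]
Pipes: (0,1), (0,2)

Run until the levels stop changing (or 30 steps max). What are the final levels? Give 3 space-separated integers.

Answer: 3 5 5

Derivation:
Step 1: flows [1->0,2->0] -> levels [4 6 3]
Step 2: flows [1->0,0->2] -> levels [4 5 4]
Step 3: flows [1->0,0=2] -> levels [5 4 4]
Step 4: flows [0->1,0->2] -> levels [3 5 5]
Step 5: flows [1->0,2->0] -> levels [5 4 4]
  -> period-2 cycle: step 5 state = step 3 state; never stabilizes
  -> state at step 30: (30-3) mod 2 = 1, same as step 4 -> [3 5 5]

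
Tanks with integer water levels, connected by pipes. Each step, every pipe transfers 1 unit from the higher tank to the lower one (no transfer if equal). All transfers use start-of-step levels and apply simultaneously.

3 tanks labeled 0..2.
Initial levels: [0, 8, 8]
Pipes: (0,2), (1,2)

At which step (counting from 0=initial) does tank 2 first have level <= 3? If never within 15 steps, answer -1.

Step 1: flows [2->0,1=2] -> levels [1 8 7]
Step 2: flows [2->0,1->2] -> levels [2 7 7]
Step 3: flows [2->0,1=2] -> levels [3 7 6]
Step 4: flows [2->0,1->2] -> levels [4 6 6]
Step 5: flows [2->0,1=2] -> levels [5 6 5]
Step 6: flows [0=2,1->2] -> levels [5 5 6]
Step 7: flows [2->0,2->1] -> levels [6 6 4]
Step 8: flows [0->2,1->2] -> levels [5 5 6]
  -> period-2 cycle (repeats step 6); tank 2 never drops to <=3
Tank 2 never reaches <=3 within 15 steps

Answer: -1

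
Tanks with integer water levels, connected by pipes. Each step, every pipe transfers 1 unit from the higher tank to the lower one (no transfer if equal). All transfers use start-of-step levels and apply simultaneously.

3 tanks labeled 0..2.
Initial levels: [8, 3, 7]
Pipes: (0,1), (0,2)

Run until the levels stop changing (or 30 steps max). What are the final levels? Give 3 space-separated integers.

Answer: 6 6 6

Derivation:
Step 1: flows [0->1,0->2] -> levels [6 4 8]
Step 2: flows [0->1,2->0] -> levels [6 5 7]
Step 3: flows [0->1,2->0] -> levels [6 6 6]
Step 4: flows [0=1,0=2] -> levels [6 6 6]
  -> stable (no change)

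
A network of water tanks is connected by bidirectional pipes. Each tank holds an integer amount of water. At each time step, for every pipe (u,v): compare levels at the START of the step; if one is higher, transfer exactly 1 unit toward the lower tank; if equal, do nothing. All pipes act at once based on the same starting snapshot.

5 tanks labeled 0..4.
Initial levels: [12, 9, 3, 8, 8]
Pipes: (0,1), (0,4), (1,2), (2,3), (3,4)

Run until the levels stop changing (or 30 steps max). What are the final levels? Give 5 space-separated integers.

Step 1: flows [0->1,0->4,1->2,3->2,3=4] -> levels [10 9 5 7 9]
Step 2: flows [0->1,0->4,1->2,3->2,4->3] -> levels [8 9 7 7 9]
Step 3: flows [1->0,4->0,1->2,2=3,4->3] -> levels [10 7 8 8 7]
Step 4: flows [0->1,0->4,2->1,2=3,3->4] -> levels [8 9 7 7 9]
  -> period-2 cycle: step 4 state = step 2 state; never stabilizes
  -> state at step 30: (30-2) mod 2 = 0, same as step 2 -> [8 9 7 7 9]

Answer: 8 9 7 7 9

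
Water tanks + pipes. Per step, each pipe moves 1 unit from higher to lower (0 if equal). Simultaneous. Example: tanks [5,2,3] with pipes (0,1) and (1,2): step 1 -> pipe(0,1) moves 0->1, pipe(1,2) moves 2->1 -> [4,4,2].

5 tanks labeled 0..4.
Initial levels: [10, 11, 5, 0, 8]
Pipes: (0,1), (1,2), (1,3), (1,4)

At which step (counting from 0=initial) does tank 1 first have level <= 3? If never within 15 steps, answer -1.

Answer: -1

Derivation:
Step 1: flows [1->0,1->2,1->3,1->4] -> levels [11 7 6 1 9]
Step 2: flows [0->1,1->2,1->3,4->1] -> levels [10 7 7 2 8]
Step 3: flows [0->1,1=2,1->3,4->1] -> levels [9 8 7 3 7]
Step 4: flows [0->1,1->2,1->3,1->4] -> levels [8 6 8 4 8]
Step 5: flows [0->1,2->1,1->3,4->1] -> levels [7 8 7 5 7]
Step 6: flows [1->0,1->2,1->3,1->4] -> levels [8 4 8 6 8]
Step 7: flows [0->1,2->1,3->1,4->1] -> levels [7 8 7 5 7]
  -> period-2 cycle (repeats step 5); tank 1 never drops to <=3
Tank 1 never reaches <=3 within 15 steps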